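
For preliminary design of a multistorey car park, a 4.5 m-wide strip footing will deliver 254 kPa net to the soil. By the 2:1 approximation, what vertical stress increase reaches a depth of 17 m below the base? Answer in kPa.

Δσ_z ≈ 53.2 kPa

By the 2:1 method the load spreads at 1 horizontal : 2 vertical, so at depth z the loaded area has grown by z in each plan dimension:
Δσ = qB/(B+z) = 254×4.5/(4.5+17) = 53.163 kPa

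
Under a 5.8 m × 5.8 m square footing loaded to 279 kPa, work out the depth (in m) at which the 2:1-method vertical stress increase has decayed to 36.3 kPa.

z ≈ 10.3 m

2:1 spreading — at depth z the loaded area has grown by z in each plan dimension:
qB²/(B+z)² = Δσ_z ⇒ z = B(√(q/Δσ_z) − 1) = 5.8×(√(279/36.3) − 1) = 10.28 m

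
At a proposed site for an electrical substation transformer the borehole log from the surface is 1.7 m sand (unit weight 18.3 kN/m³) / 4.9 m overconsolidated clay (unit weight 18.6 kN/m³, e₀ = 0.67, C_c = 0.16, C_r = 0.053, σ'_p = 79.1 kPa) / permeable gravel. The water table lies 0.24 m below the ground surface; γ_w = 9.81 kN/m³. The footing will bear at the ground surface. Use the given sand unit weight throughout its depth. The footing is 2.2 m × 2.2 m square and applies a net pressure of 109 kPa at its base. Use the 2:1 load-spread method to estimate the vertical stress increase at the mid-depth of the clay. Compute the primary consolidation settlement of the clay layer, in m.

S_c ≈ 0.0198 m

Mid-depth of clay below the ground surface: z = 1.7 + 4.9/2 = 4.15 m.
Total vertical stress at mid-clay: σ_v = 18.3×1.7 + 18.6×2.45 = 76.68 kPa.
Pore pressure: u = 9.81×(4.15 − 0.24) = 38.357 kPa.
Initial effective stress: σ'_0 = σ_v − u = 76.68 − 38.357 = 38.323 kPa.
Stress increase at mid-clay by the 2:1 spreading method:
Δσ = qBL/((B+z)(L+z)) = 109×2.2×2.2/((2.2+4.15)(2.2+4.15)) = 13.084 kPa
Final effective stress: σ'_f = 38.323 + 13.084 = 51.407 kPa.
σ'_f = 51.407 ≤ σ'_p = 79.1 kPa, so the clay remains overconsolidated and only the recompression index applies:
S_c = C_r·H/(1+e₀)·log₁₀(σ'_f/σ'_0) = 0.053×4.9/1.67×log₁₀(51.407/38.323)
    = 0.15551 × 0.12756 = 0.01984 m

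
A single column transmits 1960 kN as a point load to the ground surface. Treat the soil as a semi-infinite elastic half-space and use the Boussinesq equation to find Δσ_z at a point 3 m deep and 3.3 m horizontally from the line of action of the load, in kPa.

Δσ_z ≈ 14.3 kPa

Boussinesq vertical stress below a point load on an elastic half-space:
Δσ_z = 3P/(2πz²) · [1 + (r/z)²]^(−5/2)
r/z = 3.3/3 = 1.1; [1+(r/z)²]^(−5/2) = 0.13773.
Δσ_z = 3×1960/(2π×3²) × 0.13773 = 103.98 × 0.13773 = 14.32 kPa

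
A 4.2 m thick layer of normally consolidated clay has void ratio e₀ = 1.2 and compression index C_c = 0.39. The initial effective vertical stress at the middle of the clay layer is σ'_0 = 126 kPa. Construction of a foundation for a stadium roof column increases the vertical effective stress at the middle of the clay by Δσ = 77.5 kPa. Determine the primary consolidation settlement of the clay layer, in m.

Final effective stress: σ'_f = σ'_0 + Δσ = 126 + 77.5 = 203.5 kPa.
Normally consolidated clay, so the full stress increment lies on the virgin compression line:
S_c = C_c·H/(1+e₀)·log₁₀(σ'_f/σ'_0) = 0.39×4.2/(1+1.2)×log₁₀(203.5/126)
    = 0.74455 × 0.20819 = 0.155 m

S_c ≈ 0.155 m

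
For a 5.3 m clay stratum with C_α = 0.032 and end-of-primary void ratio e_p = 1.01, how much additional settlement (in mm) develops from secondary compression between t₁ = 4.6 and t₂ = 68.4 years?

Secondary compression: S_s = C_α·H/(1+e_p)·log₁₀(t₂/t₁)
S_s = 0.032×5.3/(1+1.01)×log₁₀(68.4/4.6)
    = 0.08438 × 1.172 = 0.09892 m

S_s ≈ 98.9 mm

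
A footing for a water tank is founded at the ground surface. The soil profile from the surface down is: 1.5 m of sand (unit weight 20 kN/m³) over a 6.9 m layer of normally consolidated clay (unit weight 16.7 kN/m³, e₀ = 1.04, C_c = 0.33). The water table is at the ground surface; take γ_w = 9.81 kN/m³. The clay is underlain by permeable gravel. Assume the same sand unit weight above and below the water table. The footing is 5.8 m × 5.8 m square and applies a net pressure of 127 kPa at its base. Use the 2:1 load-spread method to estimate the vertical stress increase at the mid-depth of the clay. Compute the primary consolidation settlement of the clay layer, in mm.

Mid-depth of clay below the ground surface: z = 1.5 + 6.9/2 = 4.95 m.
Total vertical stress at mid-clay: σ_v = 20×1.5 + 16.7×3.45 = 87.615 kPa.
Pore pressure: u = 9.81×(4.95 − 0) = 48.56 kPa.
Initial effective stress: σ'_0 = σ_v − u = 87.615 − 48.56 = 39.055 kPa.
Stress increase at mid-clay by the 2:1 spreading method:
Δσ = qBL/((B+z)(L+z)) = 127×5.8×5.8/((5.8+4.95)(5.8+4.95)) = 36.969 kPa
Final effective stress: σ'_f = σ'_0 + Δσ = 39.055 + 36.969 = 76.024 kPa.
Normally consolidated clay, so the full stress increment lies on the virgin compression line:
S_c = C_c·H/(1+e₀)·log₁₀(σ'_f/σ'_0) = 0.33×6.9/(1+1.04)×log₁₀(76.024/39.055)
    = 1.1162 × 0.28927 = 0.3229 m

S_c ≈ 323 mm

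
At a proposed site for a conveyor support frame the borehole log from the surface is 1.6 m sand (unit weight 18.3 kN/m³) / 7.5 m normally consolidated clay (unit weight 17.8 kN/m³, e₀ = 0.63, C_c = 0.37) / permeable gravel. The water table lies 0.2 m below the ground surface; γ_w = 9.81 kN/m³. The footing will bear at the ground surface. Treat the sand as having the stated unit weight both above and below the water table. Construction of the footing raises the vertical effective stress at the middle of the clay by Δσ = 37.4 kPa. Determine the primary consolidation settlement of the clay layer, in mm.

S_c ≈ 444 mm

Mid-depth of clay below the ground surface: z = 1.6 + 7.5/2 = 5.35 m.
Total vertical stress at mid-clay: σ_v = 18.3×1.6 + 17.8×3.75 = 96.03 kPa.
Pore pressure: u = 9.81×(5.35 − 0.2) = 50.522 kPa.
Initial effective stress: σ'_0 = σ_v − u = 96.03 − 50.522 = 45.508 kPa.
Final effective stress: σ'_f = σ'_0 + Δσ = 45.508 + 37.4 = 82.908 kPa.
Normally consolidated clay, so the full stress increment lies on the virgin compression line:
S_c = C_c·H/(1+e₀)·log₁₀(σ'_f/σ'_0) = 0.37×7.5/(1+0.63)×log₁₀(82.908/45.508)
    = 1.7025 × 0.26051 = 0.4435 m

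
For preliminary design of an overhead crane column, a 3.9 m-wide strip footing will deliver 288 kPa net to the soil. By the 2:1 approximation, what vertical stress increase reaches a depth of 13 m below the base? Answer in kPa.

Δσ_z ≈ 66.5 kPa

By the 2:1 method the load spreads at 1 horizontal : 2 vertical, so at depth z the loaded area has grown by z in each plan dimension:
Δσ = qB/(B+z) = 288×3.9/(3.9+13) = 66.462 kPa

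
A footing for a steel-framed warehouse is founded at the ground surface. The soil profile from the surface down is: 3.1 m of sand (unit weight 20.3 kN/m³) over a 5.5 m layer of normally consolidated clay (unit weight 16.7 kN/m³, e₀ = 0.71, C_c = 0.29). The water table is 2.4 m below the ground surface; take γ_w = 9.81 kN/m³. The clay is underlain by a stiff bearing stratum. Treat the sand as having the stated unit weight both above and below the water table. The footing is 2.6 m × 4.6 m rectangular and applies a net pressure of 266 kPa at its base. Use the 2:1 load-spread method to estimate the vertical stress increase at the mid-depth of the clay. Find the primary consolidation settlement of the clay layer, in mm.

S_c ≈ 159 mm

Mid-depth of clay below the ground surface: z = 3.1 + 5.5/2 = 5.85 m.
Total vertical stress at mid-clay: σ_v = 20.3×3.1 + 16.7×2.75 = 108.86 kPa.
Pore pressure: u = 9.81×(5.85 − 2.4) = 33.845 kPa.
Initial effective stress: σ'_0 = σ_v − u = 108.86 − 33.845 = 75.015 kPa.
Stress increase at mid-clay by the 2:1 spreading method:
Δσ = qBL/((B+z)(L+z)) = 266×2.6×4.6/((2.6+5.85)(4.6+5.85)) = 36.028 kPa
Final effective stress: σ'_f = σ'_0 + Δσ = 75.015 + 36.028 = 111.04 kPa.
Normally consolidated clay, so the full stress increment lies on the virgin compression line:
S_c = C_c·H/(1+e₀)·log₁₀(σ'_f/σ'_0) = 0.29×5.5/(1+0.71)×log₁₀(111.04/75.015)
    = 0.93275 × 0.17033 = 0.1589 m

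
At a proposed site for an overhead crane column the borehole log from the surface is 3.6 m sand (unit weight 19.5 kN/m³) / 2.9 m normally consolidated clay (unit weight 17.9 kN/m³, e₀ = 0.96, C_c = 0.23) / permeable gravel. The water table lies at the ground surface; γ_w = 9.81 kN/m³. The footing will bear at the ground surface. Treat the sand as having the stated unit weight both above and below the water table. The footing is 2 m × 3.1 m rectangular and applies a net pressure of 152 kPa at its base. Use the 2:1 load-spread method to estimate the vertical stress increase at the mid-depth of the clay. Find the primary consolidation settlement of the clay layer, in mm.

S_c ≈ 44.6 mm

Mid-depth of clay below the ground surface: z = 3.6 + 2.9/2 = 5.05 m.
Total vertical stress at mid-clay: σ_v = 19.5×3.6 + 17.9×1.45 = 96.155 kPa.
Pore pressure: u = 9.81×(5.05 − 0) = 49.541 kPa.
Initial effective stress: σ'_0 = σ_v − u = 96.155 − 49.541 = 46.614 kPa.
Stress increase at mid-clay by the 2:1 spreading method:
Δσ = qBL/((B+z)(L+z)) = 152×2×3.1/((2+5.05)(3.1+5.05)) = 16.402 kPa
Final effective stress: σ'_f = σ'_0 + Δσ = 46.614 + 16.402 = 63.016 kPa.
Normally consolidated clay, so the full stress increment lies on the virgin compression line:
S_c = C_c·H/(1+e₀)·log₁₀(σ'_f/σ'_0) = 0.23×2.9/(1+0.96)×log₁₀(63.016/46.614)
    = 0.34031 × 0.13093 = 0.04456 m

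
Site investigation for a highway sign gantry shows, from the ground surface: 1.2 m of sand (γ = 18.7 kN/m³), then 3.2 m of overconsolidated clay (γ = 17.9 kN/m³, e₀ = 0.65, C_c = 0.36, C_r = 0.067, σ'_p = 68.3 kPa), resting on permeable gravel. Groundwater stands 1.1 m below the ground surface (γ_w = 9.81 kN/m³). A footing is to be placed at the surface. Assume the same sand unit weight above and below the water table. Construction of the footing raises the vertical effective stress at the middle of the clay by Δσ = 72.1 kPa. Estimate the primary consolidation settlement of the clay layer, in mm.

S_c ≈ 173 mm

Mid-depth of clay below the ground surface: z = 1.2 + 3.2/2 = 2.8 m.
Total vertical stress at mid-clay: σ_v = 18.7×1.2 + 17.9×1.6 = 51.08 kPa.
Pore pressure: u = 9.81×(2.8 − 1.1) = 16.677 kPa.
Initial effective stress: σ'_0 = σ_v − u = 51.08 − 16.677 = 34.403 kPa.
Final effective stress: σ'_f = 34.403 + 72.1 = 106.5 kPa.
σ'_f = 106.5 > σ'_p = 68.3 kPa, so the stress path crosses the preconsolidation pressure — recompression up to σ'_p, then virgin compression beyond:
S_c = H/(1+e₀)·[C_r·log₁₀(σ'_p/σ'_0) + C_c·log₁₀(σ'_f/σ'_p)]
    = 3.2/1.65 × [0.067×log₁₀(68.3/34.403) + 0.36×log₁₀(106.5/68.3)]
    = 1.9394 × [0.019954 + 0.069454] = 0.1734 m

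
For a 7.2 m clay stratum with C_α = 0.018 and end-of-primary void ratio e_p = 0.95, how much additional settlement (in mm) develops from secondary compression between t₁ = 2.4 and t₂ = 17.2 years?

S_s ≈ 56.8 mm

Secondary compression: S_s = C_α·H/(1+e_p)·log₁₀(t₂/t₁)
S_s = 0.018×7.2/(1+0.95)×log₁₀(17.2/2.4)
    = 0.06646 × 0.8553 = 0.05685 m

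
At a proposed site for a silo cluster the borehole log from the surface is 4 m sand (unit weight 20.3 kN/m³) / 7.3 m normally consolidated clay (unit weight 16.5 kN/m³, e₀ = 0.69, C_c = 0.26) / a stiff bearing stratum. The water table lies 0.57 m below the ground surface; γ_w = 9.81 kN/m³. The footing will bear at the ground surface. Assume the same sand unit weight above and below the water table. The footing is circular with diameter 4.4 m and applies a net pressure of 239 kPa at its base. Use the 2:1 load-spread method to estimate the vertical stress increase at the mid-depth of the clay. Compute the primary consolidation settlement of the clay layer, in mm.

S_c ≈ 179 mm

Mid-depth of clay below the ground surface: z = 4 + 7.3/2 = 7.65 m.
Total vertical stress at mid-clay: σ_v = 20.3×4 + 16.5×3.65 = 141.43 kPa.
Pore pressure: u = 9.81×(7.65 − 0.57) = 69.455 kPa.
Initial effective stress: σ'_0 = σ_v − u = 141.43 − 69.455 = 71.975 kPa.
Stress increase at mid-clay by the 2:1 spreading method:
Δσ ≈ qD²/(D+z)² = 239×4.4²/(4.4+7.65)² = 31.866 kPa
Final effective stress: σ'_f = σ'_0 + Δσ = 71.975 + 31.866 = 103.84 kPa.
Normally consolidated clay, so the full stress increment lies on the virgin compression line:
S_c = C_c·H/(1+e₀)·log₁₀(σ'_f/σ'_0) = 0.26×7.3/(1+0.69)×log₁₀(103.84/71.975)
    = 1.1231 × 0.15918 = 0.1788 m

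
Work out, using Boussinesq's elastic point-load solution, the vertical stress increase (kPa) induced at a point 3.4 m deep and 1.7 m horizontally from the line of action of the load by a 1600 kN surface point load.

Boussinesq vertical stress below a point load on an elastic half-space:
Δσ_z = 3P/(2πz²) · [1 + (r/z)²]^(−5/2)
r/z = 1.7/3.4 = 0.5; [1+(r/z)²]^(−5/2) = 0.57243.
Δσ_z = 3×1600/(2π×3.4²) × 0.57243 = 66.085 × 0.57243 = 37.83 kPa

Δσ_z ≈ 37.8 kPa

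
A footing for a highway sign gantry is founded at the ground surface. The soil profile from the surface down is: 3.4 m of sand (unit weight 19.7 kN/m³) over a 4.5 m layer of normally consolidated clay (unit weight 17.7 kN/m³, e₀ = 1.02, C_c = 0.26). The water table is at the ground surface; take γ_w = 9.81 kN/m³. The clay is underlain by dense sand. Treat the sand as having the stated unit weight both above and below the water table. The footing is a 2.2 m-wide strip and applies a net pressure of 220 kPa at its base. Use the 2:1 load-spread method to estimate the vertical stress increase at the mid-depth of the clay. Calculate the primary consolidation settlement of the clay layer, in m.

Mid-depth of clay below the ground surface: z = 3.4 + 4.5/2 = 5.65 m.
Total vertical stress at mid-clay: σ_v = 19.7×3.4 + 17.7×2.25 = 106.8 kPa.
Pore pressure: u = 9.81×(5.65 − 0) = 55.427 kPa.
Initial effective stress: σ'_0 = σ_v − u = 106.8 − 55.427 = 51.373 kPa.
Stress increase at mid-clay by the 2:1 spreading method:
Δσ = qB/(B+z) = 220×2.2/(2.2+5.65) = 61.656 kPa
Final effective stress: σ'_f = σ'_0 + Δσ = 51.373 + 61.656 = 113.03 kPa.
Normally consolidated clay, so the full stress increment lies on the virgin compression line:
S_c = C_c·H/(1+e₀)·log₁₀(σ'_f/σ'_0) = 0.26×4.5/(1+1.02)×log₁₀(113.03/51.373)
    = 0.57921 × 0.34246 = 0.1984 m

S_c ≈ 0.198 m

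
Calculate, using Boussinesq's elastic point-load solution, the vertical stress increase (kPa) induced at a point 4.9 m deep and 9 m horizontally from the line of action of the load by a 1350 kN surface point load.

Δσ_z ≈ 0.671 kPa

Boussinesq vertical stress below a point load on an elastic half-space:
Δσ_z = 3P/(2πz²) · [1 + (r/z)²]^(−5/2)
r/z = 9/4.9 = 1.8367; [1+(r/z)²]^(−5/2) = 0.024998.
Δσ_z = 3×1350/(2π×4.9²) × 0.024998 = 26.846 × 0.024998 = 0.6711 kPa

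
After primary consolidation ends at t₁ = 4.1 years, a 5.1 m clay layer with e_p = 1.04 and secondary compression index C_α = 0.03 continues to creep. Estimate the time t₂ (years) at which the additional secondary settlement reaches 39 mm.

S_s = C_α·H/(1+e_p)·log₁₀(t₂/t₁) ⇒ log₁₀(t₂/t₁) = S_s·(1+e_p)/(C_α·H).
log₁₀(t₂/t₁) = 0.039 × (1+1.04) / (0.03×5.1) = 0.52
t₂ = t₁ × 10^0.52 = 4.1 × 3.311 = 13.58 years

t₂ ≈ 13.6 years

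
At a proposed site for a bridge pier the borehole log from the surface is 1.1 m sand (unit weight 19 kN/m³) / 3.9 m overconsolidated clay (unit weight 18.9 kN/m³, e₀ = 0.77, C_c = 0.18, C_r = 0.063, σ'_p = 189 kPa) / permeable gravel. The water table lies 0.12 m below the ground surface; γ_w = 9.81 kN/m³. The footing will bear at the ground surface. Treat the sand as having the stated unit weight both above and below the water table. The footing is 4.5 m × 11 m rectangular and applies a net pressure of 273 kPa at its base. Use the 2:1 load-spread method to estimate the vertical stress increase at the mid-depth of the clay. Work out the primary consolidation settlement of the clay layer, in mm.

S_c ≈ 102 mm

Mid-depth of clay below the ground surface: z = 1.1 + 3.9/2 = 3.05 m.
Total vertical stress at mid-clay: σ_v = 19×1.1 + 18.9×1.95 = 57.755 kPa.
Pore pressure: u = 9.81×(3.05 − 0.12) = 28.743 kPa.
Initial effective stress: σ'_0 = σ_v − u = 57.755 − 28.743 = 29.012 kPa.
Stress increase at mid-clay by the 2:1 spreading method:
Δσ = qBL/((B+z)(L+z)) = 273×4.5×11/((4.5+3.05)(11+3.05)) = 127.39 kPa
Final effective stress: σ'_f = 29.012 + 127.39 = 156.4 kPa.
σ'_f = 156.4 ≤ σ'_p = 189 kPa, so the clay remains overconsolidated and only the recompression index applies:
S_c = C_r·H/(1+e₀)·log₁₀(σ'_f/σ'_0) = 0.063×3.9/1.77×log₁₀(156.4/29.012)
    = 0.13881 × 0.73166 = 0.1016 m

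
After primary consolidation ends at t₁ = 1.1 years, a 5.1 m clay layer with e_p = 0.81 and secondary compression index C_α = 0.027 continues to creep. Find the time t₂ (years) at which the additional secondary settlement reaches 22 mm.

t₂ ≈ 2.14 years

S_s = C_α·H/(1+e_p)·log₁₀(t₂/t₁) ⇒ log₁₀(t₂/t₁) = S_s·(1+e_p)/(C_α·H).
log₁₀(t₂/t₁) = 0.022 × (1+0.81) / (0.027×5.1) = 0.2892
t₂ = t₁ × 10^0.2892 = 1.1 × 1.946 = 2.141 years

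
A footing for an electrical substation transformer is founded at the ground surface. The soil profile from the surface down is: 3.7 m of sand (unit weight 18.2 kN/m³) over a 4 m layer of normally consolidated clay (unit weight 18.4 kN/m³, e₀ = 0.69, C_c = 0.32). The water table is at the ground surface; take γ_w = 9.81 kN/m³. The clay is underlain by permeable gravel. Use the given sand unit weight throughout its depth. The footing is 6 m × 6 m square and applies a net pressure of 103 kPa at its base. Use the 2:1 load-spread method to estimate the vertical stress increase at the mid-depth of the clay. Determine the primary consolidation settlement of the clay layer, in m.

S_c ≈ 0.147 m

Mid-depth of clay below the ground surface: z = 3.7 + 4/2 = 5.7 m.
Total vertical stress at mid-clay: σ_v = 18.2×3.7 + 18.4×2 = 104.14 kPa.
Pore pressure: u = 9.81×(5.7 − 0) = 55.917 kPa.
Initial effective stress: σ'_0 = σ_v − u = 104.14 − 55.917 = 48.223 kPa.
Stress increase at mid-clay by the 2:1 spreading method:
Δσ = qBL/((B+z)(L+z)) = 103×6×6/((6+5.7)(6+5.7)) = 27.087 kPa
Final effective stress: σ'_f = σ'_0 + Δσ = 48.223 + 27.087 = 75.31 kPa.
Normally consolidated clay, so the full stress increment lies on the virgin compression line:
S_c = C_c·H/(1+e₀)·log₁₀(σ'_f/σ'_0) = 0.32×4/(1+0.69)×log₁₀(75.31/48.223)
    = 0.7574 × 0.1936 = 0.1466 m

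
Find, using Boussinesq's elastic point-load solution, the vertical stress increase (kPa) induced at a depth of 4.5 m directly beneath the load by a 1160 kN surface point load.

Δσ_z ≈ 27.4 kPa

Boussinesq vertical stress below a point load on an elastic half-space:
Δσ_z = 3P/(2πz²) · [1 + (r/z)²]^(−5/2)
r/z = 0/4.5 = 0; [1+(r/z)²]^(−5/2) = 1.
Δσ_z = 3×1160/(2π×4.5²) × 1 = 27.351 × 1 = 27.35 kPa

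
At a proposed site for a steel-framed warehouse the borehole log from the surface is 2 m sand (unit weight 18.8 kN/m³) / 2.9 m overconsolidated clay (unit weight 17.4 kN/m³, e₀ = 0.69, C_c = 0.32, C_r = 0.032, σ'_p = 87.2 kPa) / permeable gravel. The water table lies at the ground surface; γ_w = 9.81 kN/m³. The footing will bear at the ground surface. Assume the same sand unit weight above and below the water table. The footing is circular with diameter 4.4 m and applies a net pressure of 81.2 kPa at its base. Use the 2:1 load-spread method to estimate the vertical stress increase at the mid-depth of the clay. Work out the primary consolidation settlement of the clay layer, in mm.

Mid-depth of clay below the ground surface: z = 2 + 2.9/2 = 3.45 m.
Total vertical stress at mid-clay: σ_v = 18.8×2 + 17.4×1.45 = 62.83 kPa.
Pore pressure: u = 9.81×(3.45 − 0) = 33.845 kPa.
Initial effective stress: σ'_0 = σ_v − u = 62.83 − 33.845 = 28.985 kPa.
Stress increase at mid-clay by the 2:1 spreading method:
Δσ ≈ qD²/(D+z)² = 81.2×4.4²/(4.4+3.45)² = 25.511 kPa
Final effective stress: σ'_f = 28.985 + 25.511 = 54.496 kPa.
σ'_f = 54.496 ≤ σ'_p = 87.2 kPa, so the clay remains overconsolidated and only the recompression index applies:
S_c = C_r·H/(1+e₀)·log₁₀(σ'_f/σ'_0) = 0.032×2.9/1.69×log₁₀(54.496/28.985)
    = 0.054912 × 0.27419 = 0.01506 m

S_c ≈ 15.1 mm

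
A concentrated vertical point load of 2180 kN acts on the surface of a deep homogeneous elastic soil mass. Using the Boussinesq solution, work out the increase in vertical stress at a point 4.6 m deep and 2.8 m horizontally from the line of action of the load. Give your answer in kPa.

Δσ_z ≈ 22.4 kPa

Boussinesq vertical stress below a point load on an elastic half-space:
Δσ_z = 3P/(2πz²) · [1 + (r/z)²]^(−5/2)
r/z = 2.8/4.6 = 0.6087; [1+(r/z)²]^(−5/2) = 0.45477.
Δσ_z = 3×2180/(2π×4.6²) × 0.45477 = 49.191 × 0.45477 = 22.37 kPa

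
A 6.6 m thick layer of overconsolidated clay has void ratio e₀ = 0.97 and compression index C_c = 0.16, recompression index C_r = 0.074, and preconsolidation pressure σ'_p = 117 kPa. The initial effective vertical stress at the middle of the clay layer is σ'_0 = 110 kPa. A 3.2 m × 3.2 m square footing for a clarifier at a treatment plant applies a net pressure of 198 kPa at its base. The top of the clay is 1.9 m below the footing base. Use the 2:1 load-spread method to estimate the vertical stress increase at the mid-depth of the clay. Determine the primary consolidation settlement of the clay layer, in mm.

S_c ≈ 46.3 mm

Mid-depth of clay below the footing base: z = 1.9 + 6.6/2 = 5.2 m.
Stress increase at mid-clay by the 2:1 spreading method:
Δσ = qBL/((B+z)(L+z)) = 198×3.2×3.2/((3.2+5.2)(3.2+5.2)) = 28.735 kPa
Final effective stress: σ'_f = 110 + 28.735 = 138.74 kPa.
σ'_f = 138.74 > σ'_p = 117 kPa, so the stress path crosses the preconsolidation pressure — recompression up to σ'_p, then virgin compression beyond:
S_c = H/(1+e₀)·[C_r·log₁₀(σ'_p/σ'_0) + C_c·log₁₀(σ'_f/σ'_p)]
    = 6.6/1.97 × [0.074×log₁₀(117/110) + 0.16×log₁₀(138.74/117)]
    = 3.3503 × [0.0019827 + 0.011843] = 0.04632 m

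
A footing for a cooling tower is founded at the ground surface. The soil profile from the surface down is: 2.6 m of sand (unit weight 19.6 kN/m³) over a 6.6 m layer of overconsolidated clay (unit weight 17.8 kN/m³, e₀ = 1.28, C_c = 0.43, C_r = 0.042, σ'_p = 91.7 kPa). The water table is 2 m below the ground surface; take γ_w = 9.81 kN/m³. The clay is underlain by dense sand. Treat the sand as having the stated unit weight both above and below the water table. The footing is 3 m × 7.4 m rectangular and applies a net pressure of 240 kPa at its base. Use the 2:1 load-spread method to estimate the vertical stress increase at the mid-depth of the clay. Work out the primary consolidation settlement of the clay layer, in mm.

S_c ≈ 142 mm

Mid-depth of clay below the ground surface: z = 2.6 + 6.6/2 = 5.9 m.
Total vertical stress at mid-clay: σ_v = 19.6×2.6 + 17.8×3.3 = 109.7 kPa.
Pore pressure: u = 9.81×(5.9 − 2) = 38.259 kPa.
Initial effective stress: σ'_0 = σ_v − u = 109.7 − 38.259 = 71.441 kPa.
Stress increase at mid-clay by the 2:1 spreading method:
Δσ = qBL/((B+z)(L+z)) = 240×3×7.4/((3+5.9)(7.4+5.9)) = 45.011 kPa
Final effective stress: σ'_f = 71.441 + 45.011 = 116.45 kPa.
σ'_f = 116.45 > σ'_p = 91.7 kPa, so the stress path crosses the preconsolidation pressure — recompression up to σ'_p, then virgin compression beyond:
S_c = H/(1+e₀)·[C_r·log₁₀(σ'_p/σ'_0) + C_c·log₁₀(σ'_f/σ'_p)]
    = 6.6/2.28 × [0.042×log₁₀(91.7/71.441) + 0.43×log₁₀(116.45/91.7)]
    = 2.8947 × [0.0045537 + 0.044621] = 0.1423 m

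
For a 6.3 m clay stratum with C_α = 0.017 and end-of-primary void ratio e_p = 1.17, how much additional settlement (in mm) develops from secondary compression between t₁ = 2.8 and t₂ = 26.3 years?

S_s ≈ 48 mm

Secondary compression: S_s = C_α·H/(1+e_p)·log₁₀(t₂/t₁)
S_s = 0.017×6.3/(1+1.17)×log₁₀(26.3/2.8)
    = 0.04935 × 0.9728 = 0.04801 m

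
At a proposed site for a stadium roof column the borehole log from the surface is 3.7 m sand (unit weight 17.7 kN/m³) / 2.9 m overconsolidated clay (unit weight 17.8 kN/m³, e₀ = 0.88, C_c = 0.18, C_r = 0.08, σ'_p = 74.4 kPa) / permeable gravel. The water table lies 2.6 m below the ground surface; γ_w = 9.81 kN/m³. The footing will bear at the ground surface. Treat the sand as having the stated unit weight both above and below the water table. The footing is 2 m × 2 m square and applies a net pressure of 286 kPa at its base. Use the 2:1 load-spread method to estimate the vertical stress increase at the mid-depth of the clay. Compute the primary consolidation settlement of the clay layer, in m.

S_c ≈ 0.0273 m

Mid-depth of clay below the ground surface: z = 3.7 + 2.9/2 = 5.15 m.
Total vertical stress at mid-clay: σ_v = 17.7×3.7 + 17.8×1.45 = 91.3 kPa.
Pore pressure: u = 9.81×(5.15 − 2.6) = 25.015 kPa.
Initial effective stress: σ'_0 = σ_v − u = 91.3 − 25.015 = 66.285 kPa.
Stress increase at mid-clay by the 2:1 spreading method:
Δσ = qBL/((B+z)(L+z)) = 286×2×2/((2+5.15)(2+5.15)) = 22.378 kPa
Final effective stress: σ'_f = 66.285 + 22.378 = 88.663 kPa.
σ'_f = 88.663 > σ'_p = 74.4 kPa, so the stress path crosses the preconsolidation pressure — recompression up to σ'_p, then virgin compression beyond:
S_c = H/(1+e₀)·[C_r·log₁₀(σ'_p/σ'_0) + C_c·log₁₀(σ'_f/σ'_p)]
    = 2.9/1.88 × [0.08×log₁₀(74.4/66.285) + 0.18×log₁₀(88.663/74.4)]
    = 1.5426 × [0.0040126 + 0.013711] = 0.02734 m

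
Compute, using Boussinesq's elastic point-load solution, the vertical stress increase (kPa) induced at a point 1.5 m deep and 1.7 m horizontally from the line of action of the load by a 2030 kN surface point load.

Δσ_z ≈ 54.6 kPa

Boussinesq vertical stress below a point load on an elastic half-space:
Δσ_z = 3P/(2πz²) · [1 + (r/z)²]^(−5/2)
r/z = 1.7/1.5 = 1.1333; [1+(r/z)²]^(−5/2) = 0.12678.
Δσ_z = 3×2030/(2π×1.5²) × 0.12678 = 430.78 × 0.12678 = 54.61 kPa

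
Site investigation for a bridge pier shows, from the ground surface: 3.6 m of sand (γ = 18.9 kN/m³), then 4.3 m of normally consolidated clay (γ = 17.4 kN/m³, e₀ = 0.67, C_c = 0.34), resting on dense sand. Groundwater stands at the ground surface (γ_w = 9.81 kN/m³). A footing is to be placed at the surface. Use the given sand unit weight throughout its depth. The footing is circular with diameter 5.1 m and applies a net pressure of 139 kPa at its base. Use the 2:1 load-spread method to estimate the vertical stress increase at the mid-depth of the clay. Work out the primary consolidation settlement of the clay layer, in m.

Mid-depth of clay below the ground surface: z = 3.6 + 4.3/2 = 5.75 m.
Total vertical stress at mid-clay: σ_v = 18.9×3.6 + 17.4×2.15 = 105.45 kPa.
Pore pressure: u = 9.81×(5.75 − 0) = 56.408 kPa.
Initial effective stress: σ'_0 = σ_v − u = 105.45 − 56.408 = 49.042 kPa.
Stress increase at mid-clay by the 2:1 spreading method:
Δσ ≈ qD²/(D+z)² = 139×5.1²/(5.1+5.75)² = 30.711 kPa
Final effective stress: σ'_f = σ'_0 + Δσ = 49.042 + 30.711 = 79.753 kPa.
Normally consolidated clay, so the full stress increment lies on the virgin compression line:
S_c = C_c·H/(1+e₀)·log₁₀(σ'_f/σ'_0) = 0.34×4.3/(1+0.67)×log₁₀(79.753/49.042)
    = 0.87545 × 0.21118 = 0.1849 m

S_c ≈ 0.185 m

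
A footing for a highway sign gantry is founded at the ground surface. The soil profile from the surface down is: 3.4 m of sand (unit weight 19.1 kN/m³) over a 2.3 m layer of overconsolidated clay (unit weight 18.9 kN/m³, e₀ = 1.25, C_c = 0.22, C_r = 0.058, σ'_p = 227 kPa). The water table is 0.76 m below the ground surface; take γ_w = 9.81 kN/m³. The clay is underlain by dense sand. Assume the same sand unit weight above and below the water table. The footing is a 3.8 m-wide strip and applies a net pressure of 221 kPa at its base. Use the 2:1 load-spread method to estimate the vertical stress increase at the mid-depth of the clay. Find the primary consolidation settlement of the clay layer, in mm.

Mid-depth of clay below the ground surface: z = 3.4 + 2.3/2 = 4.55 m.
Total vertical stress at mid-clay: σ_v = 19.1×3.4 + 18.9×1.15 = 86.675 kPa.
Pore pressure: u = 9.81×(4.55 − 0.76) = 37.18 kPa.
Initial effective stress: σ'_0 = σ_v − u = 86.675 − 37.18 = 49.495 kPa.
Stress increase at mid-clay by the 2:1 spreading method:
Δσ = qB/(B+z) = 221×3.8/(3.8+4.55) = 100.57 kPa
Final effective stress: σ'_f = 49.495 + 100.57 = 150.06 kPa.
σ'_f = 150.06 ≤ σ'_p = 227 kPa, so the clay remains overconsolidated and only the recompression index applies:
S_c = C_r·H/(1+e₀)·log₁₀(σ'_f/σ'_0) = 0.058×2.3/2.25×log₁₀(150.06/49.495)
    = 0.059288 × 0.4817 = 0.02856 m

S_c ≈ 28.6 mm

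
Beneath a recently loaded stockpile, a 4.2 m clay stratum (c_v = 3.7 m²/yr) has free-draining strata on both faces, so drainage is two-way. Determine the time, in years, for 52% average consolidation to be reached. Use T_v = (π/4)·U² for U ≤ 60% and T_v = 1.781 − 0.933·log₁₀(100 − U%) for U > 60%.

Drainage path length: H_d = H/2 = 2.1 m (double drainage).
U ≤ 60%: T_v = (π/4)·U² = (π/4)×0.52² = 0.21237.
t = T_v·H_d²/c_v = 0.21237×2.1²/3.7 = 0.2531 years.

t ≈ 0.253 years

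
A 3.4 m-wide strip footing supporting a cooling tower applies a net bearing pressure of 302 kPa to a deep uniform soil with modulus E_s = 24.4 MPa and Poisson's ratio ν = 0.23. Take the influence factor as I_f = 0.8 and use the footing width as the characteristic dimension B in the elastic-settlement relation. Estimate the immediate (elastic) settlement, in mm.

Immediate (elastic) settlement: S_e = q·B·(1−ν²)/E_s · I_f.
E_s = 24.4 MPa = 24400 kPa.
S_e = 302 × 3.4 × (1 − 0.23²) / 24400 × 0.8
    = 302 × 3.4 × 0.9471 / 24400 × 0.8
    = 0.03188 m = 31.88 mm

S_e ≈ 31.9 mm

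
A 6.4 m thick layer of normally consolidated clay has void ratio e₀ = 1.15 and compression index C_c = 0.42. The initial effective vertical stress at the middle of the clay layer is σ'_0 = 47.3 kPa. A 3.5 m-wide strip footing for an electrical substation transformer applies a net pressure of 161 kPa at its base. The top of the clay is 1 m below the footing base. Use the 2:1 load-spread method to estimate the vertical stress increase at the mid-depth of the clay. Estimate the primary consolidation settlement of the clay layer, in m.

S_c ≈ 0.508 m

Mid-depth of clay below the footing base: z = 1 + 6.4/2 = 4.2 m.
Stress increase at mid-clay by the 2:1 spreading method:
Δσ = qB/(B+z) = 161×3.5/(3.5+4.2) = 73.182 kPa
Final effective stress: σ'_f = σ'_0 + Δσ = 47.3 + 73.182 = 120.48 kPa.
Normally consolidated clay, so the full stress increment lies on the virgin compression line:
S_c = C_c·H/(1+e₀)·log₁₀(σ'_f/σ'_0) = 0.42×6.4/(1+1.15)×log₁₀(120.48/47.3)
    = 1.2502 × 0.40605 = 0.5076 m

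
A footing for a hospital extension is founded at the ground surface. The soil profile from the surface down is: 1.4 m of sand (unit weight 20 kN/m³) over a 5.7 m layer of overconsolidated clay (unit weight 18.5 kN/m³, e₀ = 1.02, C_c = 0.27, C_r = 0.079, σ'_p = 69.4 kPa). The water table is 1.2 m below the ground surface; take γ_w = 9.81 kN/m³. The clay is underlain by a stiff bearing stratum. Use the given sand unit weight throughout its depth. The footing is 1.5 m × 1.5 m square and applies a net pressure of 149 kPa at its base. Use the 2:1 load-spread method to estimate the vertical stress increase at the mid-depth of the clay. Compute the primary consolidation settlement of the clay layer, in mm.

Mid-depth of clay below the ground surface: z = 1.4 + 5.7/2 = 4.25 m.
Total vertical stress at mid-clay: σ_v = 20×1.4 + 18.5×2.85 = 80.725 kPa.
Pore pressure: u = 9.81×(4.25 − 1.2) = 29.921 kPa.
Initial effective stress: σ'_0 = σ_v − u = 80.725 − 29.921 = 50.804 kPa.
Stress increase at mid-clay by the 2:1 spreading method:
Δσ = qBL/((B+z)(L+z)) = 149×1.5×1.5/((1.5+4.25)(1.5+4.25)) = 10.14 kPa
Final effective stress: σ'_f = 50.804 + 10.14 = 60.944 kPa.
σ'_f = 60.944 ≤ σ'_p = 69.4 kPa, so the clay remains overconsolidated and only the recompression index applies:
S_c = C_r·H/(1+e₀)·log₁₀(σ'_f/σ'_0) = 0.079×5.7/2.02×log₁₀(60.944/50.804)
    = 0.22292 × 0.079033 = 0.01762 m

S_c ≈ 17.6 mm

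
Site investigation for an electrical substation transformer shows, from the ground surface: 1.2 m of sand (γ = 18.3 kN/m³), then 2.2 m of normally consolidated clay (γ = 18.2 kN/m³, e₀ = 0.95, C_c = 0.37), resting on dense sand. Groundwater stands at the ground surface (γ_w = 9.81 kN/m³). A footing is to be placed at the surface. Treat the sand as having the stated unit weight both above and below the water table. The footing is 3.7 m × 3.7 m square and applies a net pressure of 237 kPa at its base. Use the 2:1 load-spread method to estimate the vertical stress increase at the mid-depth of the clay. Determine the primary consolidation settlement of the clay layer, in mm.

Mid-depth of clay below the ground surface: z = 1.2 + 2.2/2 = 2.3 m.
Total vertical stress at mid-clay: σ_v = 18.3×1.2 + 18.2×1.1 = 41.98 kPa.
Pore pressure: u = 9.81×(2.3 − 0) = 22.563 kPa.
Initial effective stress: σ'_0 = σ_v − u = 41.98 − 22.563 = 19.417 kPa.
Stress increase at mid-clay by the 2:1 spreading method:
Δσ = qBL/((B+z)(L+z)) = 237×3.7×3.7/((3.7+2.3)(3.7+2.3)) = 90.126 kPa
Final effective stress: σ'_f = σ'_0 + Δσ = 19.417 + 90.126 = 109.54 kPa.
Normally consolidated clay, so the full stress increment lies on the virgin compression line:
S_c = C_c·H/(1+e₀)·log₁₀(σ'_f/σ'_0) = 0.37×2.2/(1+0.95)×log₁₀(109.54/19.417)
    = 0.41744 × 0.75139 = 0.3137 m

S_c ≈ 314 mm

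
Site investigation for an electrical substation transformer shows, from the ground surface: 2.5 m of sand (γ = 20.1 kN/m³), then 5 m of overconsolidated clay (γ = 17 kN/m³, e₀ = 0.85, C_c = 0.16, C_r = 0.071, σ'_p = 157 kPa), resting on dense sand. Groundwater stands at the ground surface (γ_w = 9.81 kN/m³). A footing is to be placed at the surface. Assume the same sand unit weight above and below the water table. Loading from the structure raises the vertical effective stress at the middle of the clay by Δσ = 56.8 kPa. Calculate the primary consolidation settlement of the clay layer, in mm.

S_c ≈ 69.4 mm

Mid-depth of clay below the ground surface: z = 2.5 + 5/2 = 5 m.
Total vertical stress at mid-clay: σ_v = 20.1×2.5 + 17×2.5 = 92.75 kPa.
Pore pressure: u = 9.81×(5 − 0) = 49.05 kPa.
Initial effective stress: σ'_0 = σ_v − u = 92.75 − 49.05 = 43.7 kPa.
Final effective stress: σ'_f = 43.7 + 56.8 = 100.5 kPa.
σ'_f = 100.5 ≤ σ'_p = 157 kPa, so the clay remains overconsolidated and only the recompression index applies:
S_c = C_r·H/(1+e₀)·log₁₀(σ'_f/σ'_0) = 0.071×5/1.85×log₁₀(100.5/43.7)
    = 0.19189 × 0.36168 = 0.0694 m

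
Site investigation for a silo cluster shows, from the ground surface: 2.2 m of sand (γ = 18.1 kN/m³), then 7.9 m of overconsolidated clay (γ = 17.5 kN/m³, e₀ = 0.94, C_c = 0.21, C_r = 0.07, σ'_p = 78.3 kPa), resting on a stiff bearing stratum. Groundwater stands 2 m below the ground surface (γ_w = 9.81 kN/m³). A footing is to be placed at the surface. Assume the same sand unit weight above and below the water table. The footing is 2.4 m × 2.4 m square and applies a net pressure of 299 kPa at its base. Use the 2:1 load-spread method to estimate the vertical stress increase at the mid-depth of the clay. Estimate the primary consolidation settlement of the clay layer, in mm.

Mid-depth of clay below the ground surface: z = 2.2 + 7.9/2 = 6.15 m.
Total vertical stress at mid-clay: σ_v = 18.1×2.2 + 17.5×3.95 = 108.95 kPa.
Pore pressure: u = 9.81×(6.15 − 2) = 40.712 kPa.
Initial effective stress: σ'_0 = σ_v − u = 108.95 − 40.712 = 68.238 kPa.
Stress increase at mid-clay by the 2:1 spreading method:
Δσ = qBL/((B+z)(L+z)) = 299×2.4×2.4/((2.4+6.15)(2.4+6.15)) = 23.559 kPa
Final effective stress: σ'_f = 68.238 + 23.559 = 91.797 kPa.
σ'_f = 91.797 > σ'_p = 78.3 kPa, so the stress path crosses the preconsolidation pressure — recompression up to σ'_p, then virgin compression beyond:
S_c = H/(1+e₀)·[C_r·log₁₀(σ'_p/σ'_0) + C_c·log₁₀(σ'_f/σ'_p)]
    = 7.9/1.94 × [0.07×log₁₀(78.3/68.238) + 0.21×log₁₀(91.797/78.3)]
    = 4.0722 × [0.0041815 + 0.014504] = 0.07609 m

S_c ≈ 76.1 mm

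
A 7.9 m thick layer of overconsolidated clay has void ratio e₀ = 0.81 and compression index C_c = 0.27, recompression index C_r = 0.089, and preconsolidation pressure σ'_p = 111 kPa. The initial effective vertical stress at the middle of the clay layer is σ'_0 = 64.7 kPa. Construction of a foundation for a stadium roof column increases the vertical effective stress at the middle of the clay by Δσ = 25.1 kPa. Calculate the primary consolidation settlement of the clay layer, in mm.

S_c ≈ 55.3 mm

Final effective stress: σ'_f = 64.7 + 25.1 = 89.8 kPa.
σ'_f = 89.8 ≤ σ'_p = 111 kPa, so the clay remains overconsolidated and only the recompression index applies:
S_c = C_r·H/(1+e₀)·log₁₀(σ'_f/σ'_0) = 0.089×7.9/1.81×log₁₀(89.8/64.7)
    = 0.38845 × 0.14237 = 0.0553 m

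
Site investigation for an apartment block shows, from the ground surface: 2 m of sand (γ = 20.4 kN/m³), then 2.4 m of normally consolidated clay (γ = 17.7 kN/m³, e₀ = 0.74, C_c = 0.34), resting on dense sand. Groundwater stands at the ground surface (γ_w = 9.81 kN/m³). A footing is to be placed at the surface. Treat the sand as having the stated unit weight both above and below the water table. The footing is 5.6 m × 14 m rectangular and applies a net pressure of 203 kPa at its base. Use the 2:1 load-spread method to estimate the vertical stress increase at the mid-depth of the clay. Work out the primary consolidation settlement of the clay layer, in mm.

S_c ≈ 303 mm

Mid-depth of clay below the ground surface: z = 2 + 2.4/2 = 3.2 m.
Total vertical stress at mid-clay: σ_v = 20.4×2 + 17.7×1.2 = 62.04 kPa.
Pore pressure: u = 9.81×(3.2 − 0) = 31.392 kPa.
Initial effective stress: σ'_0 = σ_v − u = 62.04 − 31.392 = 30.648 kPa.
Stress increase at mid-clay by the 2:1 spreading method:
Δσ = qBL/((B+z)(L+z)) = 203×5.6×14/((5.6+3.2)(14+3.2)) = 105.15 kPa
Final effective stress: σ'_f = σ'_0 + Δσ = 30.648 + 105.15 = 135.8 kPa.
Normally consolidated clay, so the full stress increment lies on the virgin compression line:
S_c = C_c·H/(1+e₀)·log₁₀(σ'_f/σ'_0) = 0.34×2.4/(1+0.74)×log₁₀(135.8/30.648)
    = 0.46897 × 0.6465 = 0.3032 m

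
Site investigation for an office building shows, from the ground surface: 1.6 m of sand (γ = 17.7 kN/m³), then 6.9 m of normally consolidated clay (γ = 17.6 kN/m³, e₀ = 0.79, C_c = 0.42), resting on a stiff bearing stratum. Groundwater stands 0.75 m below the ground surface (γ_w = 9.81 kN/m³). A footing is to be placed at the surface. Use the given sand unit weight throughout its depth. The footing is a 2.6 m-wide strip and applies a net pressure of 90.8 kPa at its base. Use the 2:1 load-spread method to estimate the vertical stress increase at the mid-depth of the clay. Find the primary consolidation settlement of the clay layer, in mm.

Mid-depth of clay below the ground surface: z = 1.6 + 6.9/2 = 5.05 m.
Total vertical stress at mid-clay: σ_v = 17.7×1.6 + 17.6×3.45 = 89.04 kPa.
Pore pressure: u = 9.81×(5.05 − 0.75) = 42.183 kPa.
Initial effective stress: σ'_0 = σ_v − u = 89.04 − 42.183 = 46.857 kPa.
Stress increase at mid-clay by the 2:1 spreading method:
Δσ = qB/(B+z) = 90.8×2.6/(2.6+5.05) = 30.86 kPa
Final effective stress: σ'_f = σ'_0 + Δσ = 46.857 + 30.86 = 77.717 kPa.
Normally consolidated clay, so the full stress increment lies on the virgin compression line:
S_c = C_c·H/(1+e₀)·log₁₀(σ'_f/σ'_0) = 0.42×6.9/(1+0.79)×log₁₀(77.717/46.857)
    = 1.619 × 0.21974 = 0.3558 m

S_c ≈ 356 mm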